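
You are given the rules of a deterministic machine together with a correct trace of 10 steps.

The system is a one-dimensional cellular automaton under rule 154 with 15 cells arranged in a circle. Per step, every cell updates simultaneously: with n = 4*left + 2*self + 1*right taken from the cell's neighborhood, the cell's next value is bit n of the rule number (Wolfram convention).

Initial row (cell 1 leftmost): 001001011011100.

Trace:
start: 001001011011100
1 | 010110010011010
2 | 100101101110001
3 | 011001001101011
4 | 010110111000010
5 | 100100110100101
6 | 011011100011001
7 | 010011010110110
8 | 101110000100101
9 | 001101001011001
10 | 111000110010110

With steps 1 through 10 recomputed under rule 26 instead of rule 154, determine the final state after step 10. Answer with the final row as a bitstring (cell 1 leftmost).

110110110010110

(re-executing steps 1..10 under rule 26; state before step 1: 001001011011100)
1 | 010110010010010
2 | 100101101101101
3 | 011001001001001
4 | 010110110110110
5 | 100100100100101
6 | 011011011011001
7 | 010010010010110
8 | 101101101100101
9 | 001001001011001
10 | 110110110010110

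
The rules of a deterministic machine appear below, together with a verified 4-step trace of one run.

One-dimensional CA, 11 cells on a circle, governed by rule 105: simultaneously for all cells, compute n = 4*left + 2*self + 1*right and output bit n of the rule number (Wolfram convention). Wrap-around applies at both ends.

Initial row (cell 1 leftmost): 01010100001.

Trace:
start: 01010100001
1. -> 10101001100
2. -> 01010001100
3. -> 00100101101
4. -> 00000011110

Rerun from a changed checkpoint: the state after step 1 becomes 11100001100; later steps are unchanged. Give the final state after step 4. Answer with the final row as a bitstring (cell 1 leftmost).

00110000101

state after step 1 := 11100001100
2. -> 10101101100
3. -> 01011111100
4. -> 00110000101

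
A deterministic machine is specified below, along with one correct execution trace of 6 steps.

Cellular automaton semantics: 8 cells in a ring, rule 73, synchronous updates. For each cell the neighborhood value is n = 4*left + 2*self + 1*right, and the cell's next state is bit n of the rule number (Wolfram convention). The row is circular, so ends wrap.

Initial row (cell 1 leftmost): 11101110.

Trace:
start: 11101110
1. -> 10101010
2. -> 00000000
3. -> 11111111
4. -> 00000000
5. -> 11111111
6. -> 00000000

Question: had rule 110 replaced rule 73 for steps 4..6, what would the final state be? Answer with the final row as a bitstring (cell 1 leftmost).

(re-executing steps 4..6 under rule 110; state before step 4: 11111111)
4. -> 00000000
5. -> 00000000
6. -> 00000000

00000000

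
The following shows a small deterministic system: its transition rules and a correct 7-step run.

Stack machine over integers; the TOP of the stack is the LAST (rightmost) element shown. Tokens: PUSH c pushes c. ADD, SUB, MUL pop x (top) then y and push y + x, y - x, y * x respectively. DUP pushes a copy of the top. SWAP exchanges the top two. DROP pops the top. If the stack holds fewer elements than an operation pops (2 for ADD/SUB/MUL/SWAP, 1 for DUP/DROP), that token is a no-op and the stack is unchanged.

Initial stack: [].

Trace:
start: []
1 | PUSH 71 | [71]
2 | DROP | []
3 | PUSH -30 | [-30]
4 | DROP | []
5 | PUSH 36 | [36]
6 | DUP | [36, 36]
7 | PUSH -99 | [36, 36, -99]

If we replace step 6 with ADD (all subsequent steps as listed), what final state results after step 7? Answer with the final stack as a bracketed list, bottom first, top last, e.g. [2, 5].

(re-executing from step 6 with the substitution; state before step 6: [36])
6 | ADD | [36]
7 | PUSH -99 | [36, -99]

[36, -99]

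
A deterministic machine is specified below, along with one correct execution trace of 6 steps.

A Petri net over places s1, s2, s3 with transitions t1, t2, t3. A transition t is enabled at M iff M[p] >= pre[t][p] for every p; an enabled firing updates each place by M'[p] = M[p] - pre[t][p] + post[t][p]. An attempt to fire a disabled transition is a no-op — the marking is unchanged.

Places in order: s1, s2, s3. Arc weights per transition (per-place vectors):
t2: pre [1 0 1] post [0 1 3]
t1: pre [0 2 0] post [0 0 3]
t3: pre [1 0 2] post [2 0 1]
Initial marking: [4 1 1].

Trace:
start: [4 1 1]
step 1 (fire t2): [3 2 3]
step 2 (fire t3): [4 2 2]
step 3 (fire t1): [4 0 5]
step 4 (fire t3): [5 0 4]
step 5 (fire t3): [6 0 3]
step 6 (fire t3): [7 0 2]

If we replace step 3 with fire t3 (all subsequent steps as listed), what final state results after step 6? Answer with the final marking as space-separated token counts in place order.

(re-executing from step 3 with the substitution; state before step 3: [4 2 2])
step 3 (fire t3): [5 2 1]
step 4 (fire t3): [5 2 1]
step 5 (fire t3): [5 2 1]
step 6 (fire t3): [5 2 1]

5 2 1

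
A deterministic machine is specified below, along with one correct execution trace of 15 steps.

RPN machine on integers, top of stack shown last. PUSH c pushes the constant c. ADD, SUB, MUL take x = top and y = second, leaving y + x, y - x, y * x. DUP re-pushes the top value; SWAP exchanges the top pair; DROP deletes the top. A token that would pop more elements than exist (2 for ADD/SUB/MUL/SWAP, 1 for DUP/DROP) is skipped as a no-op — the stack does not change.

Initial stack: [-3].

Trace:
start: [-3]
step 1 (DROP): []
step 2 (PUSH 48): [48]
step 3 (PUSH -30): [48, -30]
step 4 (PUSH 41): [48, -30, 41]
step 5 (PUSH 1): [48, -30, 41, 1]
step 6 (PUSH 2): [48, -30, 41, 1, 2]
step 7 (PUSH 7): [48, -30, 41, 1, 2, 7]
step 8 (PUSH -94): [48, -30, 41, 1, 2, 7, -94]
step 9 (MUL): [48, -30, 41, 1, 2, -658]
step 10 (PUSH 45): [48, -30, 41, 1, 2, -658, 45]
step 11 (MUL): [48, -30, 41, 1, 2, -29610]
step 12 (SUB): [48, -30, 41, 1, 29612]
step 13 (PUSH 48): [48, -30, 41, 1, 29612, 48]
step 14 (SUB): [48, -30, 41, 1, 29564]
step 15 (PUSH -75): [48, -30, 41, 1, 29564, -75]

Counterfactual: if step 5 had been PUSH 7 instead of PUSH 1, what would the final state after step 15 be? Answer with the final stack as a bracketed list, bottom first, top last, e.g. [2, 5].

[48, -30, 41, 7, 29564, -75]

(re-executing from step 5 with the substitution; state before step 5: [48, -30, 41])
step 5 (PUSH 7): [48, -30, 41, 7]
step 6 (PUSH 2): [48, -30, 41, 7, 2]
step 7 (PUSH 7): [48, -30, 41, 7, 2, 7]
step 8 (PUSH -94): [48, -30, 41, 7, 2, 7, -94]
step 9 (MUL): [48, -30, 41, 7, 2, -658]
step 10 (PUSH 45): [48, -30, 41, 7, 2, -658, 45]
step 11 (MUL): [48, -30, 41, 7, 2, -29610]
step 12 (SUB): [48, -30, 41, 7, 29612]
step 13 (PUSH 48): [48, -30, 41, 7, 29612, 48]
step 14 (SUB): [48, -30, 41, 7, 29564]
step 15 (PUSH -75): [48, -30, 41, 7, 29564, -75]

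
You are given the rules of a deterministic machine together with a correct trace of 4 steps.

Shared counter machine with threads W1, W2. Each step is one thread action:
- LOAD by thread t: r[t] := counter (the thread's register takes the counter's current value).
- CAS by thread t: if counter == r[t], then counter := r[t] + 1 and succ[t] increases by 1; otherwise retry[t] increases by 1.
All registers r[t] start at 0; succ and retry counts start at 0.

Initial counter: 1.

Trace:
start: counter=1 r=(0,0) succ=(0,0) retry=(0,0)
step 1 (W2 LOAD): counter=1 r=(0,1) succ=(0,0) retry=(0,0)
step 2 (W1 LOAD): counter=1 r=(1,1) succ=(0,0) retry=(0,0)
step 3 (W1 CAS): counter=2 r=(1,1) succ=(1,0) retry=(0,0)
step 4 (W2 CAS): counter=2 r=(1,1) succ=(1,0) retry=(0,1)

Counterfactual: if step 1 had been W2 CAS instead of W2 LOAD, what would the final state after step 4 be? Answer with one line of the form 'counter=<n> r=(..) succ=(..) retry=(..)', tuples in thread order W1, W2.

counter=2 r=(1,0) succ=(1,0) retry=(0,2)

(re-executing from step 1 with the substitution; state before step 1: counter=1 r=(0,0) succ=(0,0) retry=(0,0))
step 1 (W2 CAS): counter=1 r=(0,0) succ=(0,0) retry=(0,1)
step 2 (W1 LOAD): counter=1 r=(1,0) succ=(0,0) retry=(0,1)
step 3 (W1 CAS): counter=2 r=(1,0) succ=(1,0) retry=(0,1)
step 4 (W2 CAS): counter=2 r=(1,0) succ=(1,0) retry=(0,2)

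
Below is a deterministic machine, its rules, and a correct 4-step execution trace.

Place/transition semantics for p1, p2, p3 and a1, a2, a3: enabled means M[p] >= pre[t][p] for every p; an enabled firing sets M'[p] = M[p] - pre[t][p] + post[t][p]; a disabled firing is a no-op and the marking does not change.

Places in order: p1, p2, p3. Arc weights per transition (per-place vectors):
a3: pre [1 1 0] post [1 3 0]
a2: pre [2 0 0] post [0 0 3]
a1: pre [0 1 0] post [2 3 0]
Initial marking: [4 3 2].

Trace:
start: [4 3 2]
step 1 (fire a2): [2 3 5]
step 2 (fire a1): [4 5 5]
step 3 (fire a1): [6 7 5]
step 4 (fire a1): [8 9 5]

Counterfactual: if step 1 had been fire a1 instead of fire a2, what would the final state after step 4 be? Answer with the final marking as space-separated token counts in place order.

12 11 2

(re-executing from step 1 with the substitution; state before step 1: [4 3 2])
step 1 (fire a1): [6 5 2]
step 2 (fire a1): [8 7 2]
step 3 (fire a1): [10 9 2]
step 4 (fire a1): [12 11 2]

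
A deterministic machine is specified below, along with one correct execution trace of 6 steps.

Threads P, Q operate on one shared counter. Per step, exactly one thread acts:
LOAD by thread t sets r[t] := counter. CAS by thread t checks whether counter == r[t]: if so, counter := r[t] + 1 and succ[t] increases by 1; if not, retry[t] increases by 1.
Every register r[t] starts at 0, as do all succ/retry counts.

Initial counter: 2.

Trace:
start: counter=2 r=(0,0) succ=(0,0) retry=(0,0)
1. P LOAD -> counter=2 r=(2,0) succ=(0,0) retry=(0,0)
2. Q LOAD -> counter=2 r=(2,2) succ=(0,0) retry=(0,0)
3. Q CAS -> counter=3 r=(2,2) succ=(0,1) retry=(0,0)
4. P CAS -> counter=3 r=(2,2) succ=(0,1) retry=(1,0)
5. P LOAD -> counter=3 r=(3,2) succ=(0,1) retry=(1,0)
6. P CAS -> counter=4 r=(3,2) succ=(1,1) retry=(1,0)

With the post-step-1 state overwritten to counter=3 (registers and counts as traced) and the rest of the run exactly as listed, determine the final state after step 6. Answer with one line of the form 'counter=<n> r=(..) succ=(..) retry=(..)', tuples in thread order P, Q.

counter=5 r=(4,3) succ=(1,1) retry=(1,0)

state after step 1 := counter=3 r=(2,0) succ=(0,0) retry=(0,0)
2. Q LOAD -> counter=3 r=(2,3) succ=(0,0) retry=(0,0)
3. Q CAS -> counter=4 r=(2,3) succ=(0,1) retry=(0,0)
4. P CAS -> counter=4 r=(2,3) succ=(0,1) retry=(1,0)
5. P LOAD -> counter=4 r=(4,3) succ=(0,1) retry=(1,0)
6. P CAS -> counter=5 r=(4,3) succ=(1,1) retry=(1,0)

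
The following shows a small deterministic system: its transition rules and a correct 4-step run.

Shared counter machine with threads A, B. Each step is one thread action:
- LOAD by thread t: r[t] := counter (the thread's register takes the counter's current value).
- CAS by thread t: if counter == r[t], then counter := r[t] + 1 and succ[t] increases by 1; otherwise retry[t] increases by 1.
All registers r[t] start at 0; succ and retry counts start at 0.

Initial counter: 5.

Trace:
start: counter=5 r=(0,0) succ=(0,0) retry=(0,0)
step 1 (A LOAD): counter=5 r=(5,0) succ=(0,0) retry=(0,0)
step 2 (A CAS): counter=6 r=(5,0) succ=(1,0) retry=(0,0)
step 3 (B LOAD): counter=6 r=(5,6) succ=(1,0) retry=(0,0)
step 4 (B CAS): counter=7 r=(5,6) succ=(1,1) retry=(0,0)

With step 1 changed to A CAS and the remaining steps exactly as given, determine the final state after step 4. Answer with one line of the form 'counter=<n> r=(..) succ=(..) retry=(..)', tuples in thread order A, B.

counter=6 r=(0,5) succ=(0,1) retry=(2,0)

(re-executing from step 1 with the substitution; state before step 1: counter=5 r=(0,0) succ=(0,0) retry=(0,0))
step 1 (A CAS): counter=5 r=(0,0) succ=(0,0) retry=(1,0)
step 2 (A CAS): counter=5 r=(0,0) succ=(0,0) retry=(2,0)
step 3 (B LOAD): counter=5 r=(0,5) succ=(0,0) retry=(2,0)
step 4 (B CAS): counter=6 r=(0,5) succ=(0,1) retry=(2,0)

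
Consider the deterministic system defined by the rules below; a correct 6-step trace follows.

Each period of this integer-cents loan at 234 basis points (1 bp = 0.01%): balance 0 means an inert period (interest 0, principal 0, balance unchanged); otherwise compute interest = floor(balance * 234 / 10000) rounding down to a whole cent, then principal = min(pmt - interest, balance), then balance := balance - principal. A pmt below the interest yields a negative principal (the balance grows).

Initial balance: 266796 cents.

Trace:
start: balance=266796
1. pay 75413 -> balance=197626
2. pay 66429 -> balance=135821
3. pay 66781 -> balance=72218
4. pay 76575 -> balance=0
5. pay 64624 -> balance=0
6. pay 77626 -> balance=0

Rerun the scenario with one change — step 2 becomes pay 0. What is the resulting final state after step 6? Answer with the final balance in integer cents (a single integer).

0

(re-executing from step 2 with the substitution; state before step 2: balance=197626)
2. pay 0 -> balance=202250
3. pay 66781 -> balance=140201
4. pay 76575 -> balance=66906
5. pay 64624 -> balance=3847
6. pay 77626 -> balance=0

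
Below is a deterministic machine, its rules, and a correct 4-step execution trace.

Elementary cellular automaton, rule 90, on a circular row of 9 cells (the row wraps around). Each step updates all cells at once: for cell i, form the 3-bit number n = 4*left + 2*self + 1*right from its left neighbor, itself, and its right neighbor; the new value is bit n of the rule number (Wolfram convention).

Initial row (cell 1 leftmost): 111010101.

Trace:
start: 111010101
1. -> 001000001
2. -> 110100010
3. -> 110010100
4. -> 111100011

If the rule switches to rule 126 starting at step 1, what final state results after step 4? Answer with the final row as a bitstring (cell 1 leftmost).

(re-executing steps 1..4 under rule 126; state before step 1: 111010101)
1. -> 001111111
2. -> 111000001
3. -> 001100011
4. -> 111110111

111110111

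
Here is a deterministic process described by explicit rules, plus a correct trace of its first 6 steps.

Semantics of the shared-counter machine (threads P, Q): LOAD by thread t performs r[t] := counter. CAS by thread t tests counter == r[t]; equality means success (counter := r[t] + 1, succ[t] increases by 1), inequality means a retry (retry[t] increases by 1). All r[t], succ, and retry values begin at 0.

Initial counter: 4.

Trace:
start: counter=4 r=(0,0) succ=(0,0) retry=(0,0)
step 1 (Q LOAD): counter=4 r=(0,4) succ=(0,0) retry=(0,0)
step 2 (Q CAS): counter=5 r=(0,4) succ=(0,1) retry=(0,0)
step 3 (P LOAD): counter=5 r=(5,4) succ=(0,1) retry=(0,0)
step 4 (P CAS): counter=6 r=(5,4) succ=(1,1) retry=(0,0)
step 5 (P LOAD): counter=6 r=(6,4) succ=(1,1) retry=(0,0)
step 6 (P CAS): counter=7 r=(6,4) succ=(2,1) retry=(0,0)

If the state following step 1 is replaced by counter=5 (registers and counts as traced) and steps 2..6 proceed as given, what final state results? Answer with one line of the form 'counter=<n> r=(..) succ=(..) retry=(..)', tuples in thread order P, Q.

counter=7 r=(6,4) succ=(2,0) retry=(0,1)

state after step 1 := counter=5 r=(0,4) succ=(0,0) retry=(0,0)
step 2 (Q CAS): counter=5 r=(0,4) succ=(0,0) retry=(0,1)
step 3 (P LOAD): counter=5 r=(5,4) succ=(0,0) retry=(0,1)
step 4 (P CAS): counter=6 r=(5,4) succ=(1,0) retry=(0,1)
step 5 (P LOAD): counter=6 r=(6,4) succ=(1,0) retry=(0,1)
step 6 (P CAS): counter=7 r=(6,4) succ=(2,0) retry=(0,1)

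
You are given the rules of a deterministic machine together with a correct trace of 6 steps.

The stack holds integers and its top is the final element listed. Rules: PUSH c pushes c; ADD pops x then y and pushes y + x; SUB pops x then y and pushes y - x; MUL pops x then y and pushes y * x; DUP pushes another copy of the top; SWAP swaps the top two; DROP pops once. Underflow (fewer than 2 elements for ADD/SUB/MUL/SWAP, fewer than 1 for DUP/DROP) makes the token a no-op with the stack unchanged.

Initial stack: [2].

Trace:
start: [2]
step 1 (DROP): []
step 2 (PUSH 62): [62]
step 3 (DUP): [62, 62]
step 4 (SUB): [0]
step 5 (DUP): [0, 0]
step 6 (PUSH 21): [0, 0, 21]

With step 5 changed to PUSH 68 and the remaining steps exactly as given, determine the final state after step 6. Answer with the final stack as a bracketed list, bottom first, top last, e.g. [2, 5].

[0, 68, 21]

(re-executing from step 5 with the substitution; state before step 5: [0])
step 5 (PUSH 68): [0, 68]
step 6 (PUSH 21): [0, 68, 21]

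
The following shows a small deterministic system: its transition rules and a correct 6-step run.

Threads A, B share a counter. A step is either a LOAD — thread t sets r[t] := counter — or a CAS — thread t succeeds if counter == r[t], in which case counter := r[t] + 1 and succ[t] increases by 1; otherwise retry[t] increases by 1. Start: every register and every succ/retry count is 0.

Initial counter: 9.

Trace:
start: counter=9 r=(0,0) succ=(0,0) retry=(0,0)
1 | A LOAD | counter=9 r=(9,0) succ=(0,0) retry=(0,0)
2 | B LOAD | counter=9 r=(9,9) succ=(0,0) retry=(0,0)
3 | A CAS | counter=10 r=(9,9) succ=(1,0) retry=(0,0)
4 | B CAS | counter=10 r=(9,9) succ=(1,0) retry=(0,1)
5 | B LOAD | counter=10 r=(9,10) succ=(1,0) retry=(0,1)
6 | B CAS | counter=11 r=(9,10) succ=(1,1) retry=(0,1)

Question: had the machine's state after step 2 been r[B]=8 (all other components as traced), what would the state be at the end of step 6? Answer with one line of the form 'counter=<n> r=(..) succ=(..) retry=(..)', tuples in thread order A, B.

state after step 2 := counter=9 r=(9,8) succ=(0,0) retry=(0,0)
3 | A CAS | counter=10 r=(9,8) succ=(1,0) retry=(0,0)
4 | B CAS | counter=10 r=(9,8) succ=(1,0) retry=(0,1)
5 | B LOAD | counter=10 r=(9,10) succ=(1,0) retry=(0,1)
6 | B CAS | counter=11 r=(9,10) succ=(1,1) retry=(0,1)

counter=11 r=(9,10) succ=(1,1) retry=(0,1)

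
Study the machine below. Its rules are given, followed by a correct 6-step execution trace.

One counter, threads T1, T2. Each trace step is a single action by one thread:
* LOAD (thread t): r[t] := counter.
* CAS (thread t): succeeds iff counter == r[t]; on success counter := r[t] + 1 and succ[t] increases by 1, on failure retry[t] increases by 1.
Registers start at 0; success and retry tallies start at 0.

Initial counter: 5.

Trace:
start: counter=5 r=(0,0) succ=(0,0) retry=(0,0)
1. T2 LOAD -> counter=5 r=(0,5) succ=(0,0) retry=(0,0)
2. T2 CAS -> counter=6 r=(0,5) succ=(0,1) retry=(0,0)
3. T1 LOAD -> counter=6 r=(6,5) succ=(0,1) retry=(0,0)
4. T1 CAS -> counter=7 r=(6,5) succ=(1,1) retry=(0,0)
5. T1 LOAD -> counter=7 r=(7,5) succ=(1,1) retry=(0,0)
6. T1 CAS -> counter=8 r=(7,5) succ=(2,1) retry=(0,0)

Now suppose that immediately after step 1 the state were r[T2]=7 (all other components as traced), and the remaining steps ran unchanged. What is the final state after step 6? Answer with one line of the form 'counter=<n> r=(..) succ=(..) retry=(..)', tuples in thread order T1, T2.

counter=7 r=(6,7) succ=(2,0) retry=(0,1)

state after step 1 := counter=5 r=(0,7) succ=(0,0) retry=(0,0)
2. T2 CAS -> counter=5 r=(0,7) succ=(0,0) retry=(0,1)
3. T1 LOAD -> counter=5 r=(5,7) succ=(0,0) retry=(0,1)
4. T1 CAS -> counter=6 r=(5,7) succ=(1,0) retry=(0,1)
5. T1 LOAD -> counter=6 r=(6,7) succ=(1,0) retry=(0,1)
6. T1 CAS -> counter=7 r=(6,7) succ=(2,0) retry=(0,1)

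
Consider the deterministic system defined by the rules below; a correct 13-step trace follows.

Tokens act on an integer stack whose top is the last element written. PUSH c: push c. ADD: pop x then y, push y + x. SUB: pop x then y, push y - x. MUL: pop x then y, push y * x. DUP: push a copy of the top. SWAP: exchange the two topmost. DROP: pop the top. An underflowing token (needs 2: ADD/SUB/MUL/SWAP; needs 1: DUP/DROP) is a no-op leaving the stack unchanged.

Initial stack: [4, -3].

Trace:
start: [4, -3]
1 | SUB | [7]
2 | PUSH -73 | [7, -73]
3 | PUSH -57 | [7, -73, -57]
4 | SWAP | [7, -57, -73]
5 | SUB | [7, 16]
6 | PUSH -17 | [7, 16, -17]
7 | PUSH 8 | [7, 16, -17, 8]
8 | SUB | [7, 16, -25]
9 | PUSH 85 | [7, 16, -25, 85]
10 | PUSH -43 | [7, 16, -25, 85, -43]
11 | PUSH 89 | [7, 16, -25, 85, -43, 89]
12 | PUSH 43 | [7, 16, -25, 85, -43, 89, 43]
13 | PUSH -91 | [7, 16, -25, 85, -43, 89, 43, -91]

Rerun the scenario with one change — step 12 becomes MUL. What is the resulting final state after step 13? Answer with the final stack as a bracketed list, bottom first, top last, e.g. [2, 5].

(re-executing from step 12 with the substitution; state before step 12: [7, 16, -25, 85, -43, 89])
12 | MUL | [7, 16, -25, 85, -3827]
13 | PUSH -91 | [7, 16, -25, 85, -3827, -91]

[7, 16, -25, 85, -3827, -91]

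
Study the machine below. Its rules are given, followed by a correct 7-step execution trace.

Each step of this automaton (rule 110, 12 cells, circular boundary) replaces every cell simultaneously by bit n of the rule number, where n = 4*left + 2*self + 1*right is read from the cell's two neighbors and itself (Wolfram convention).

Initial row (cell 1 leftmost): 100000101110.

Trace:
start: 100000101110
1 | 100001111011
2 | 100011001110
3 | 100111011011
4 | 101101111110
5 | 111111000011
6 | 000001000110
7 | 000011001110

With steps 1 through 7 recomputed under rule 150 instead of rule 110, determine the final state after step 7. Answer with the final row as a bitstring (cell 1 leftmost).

(re-executing steps 1..7 under rule 150; state before step 1: 100000101110)
1 | 110001100100
2 | 001010011111
3 | 111011101110
4 | 010001000100
5 | 111011101110
6 | 010001000100
7 | 111011101110

111011101110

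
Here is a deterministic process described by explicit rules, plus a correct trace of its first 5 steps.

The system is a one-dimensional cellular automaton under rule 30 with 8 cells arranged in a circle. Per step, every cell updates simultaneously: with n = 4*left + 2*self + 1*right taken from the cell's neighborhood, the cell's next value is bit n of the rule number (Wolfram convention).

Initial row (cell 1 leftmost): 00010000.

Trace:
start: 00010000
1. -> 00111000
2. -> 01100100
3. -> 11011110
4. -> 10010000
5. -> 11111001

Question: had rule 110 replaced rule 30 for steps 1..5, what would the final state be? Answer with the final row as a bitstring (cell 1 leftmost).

00010011

(re-executing steps 1..5 under rule 110; state before step 1: 00010000)
1. -> 00110000
2. -> 01110000
3. -> 11010000
4. -> 11110001
5. -> 00010011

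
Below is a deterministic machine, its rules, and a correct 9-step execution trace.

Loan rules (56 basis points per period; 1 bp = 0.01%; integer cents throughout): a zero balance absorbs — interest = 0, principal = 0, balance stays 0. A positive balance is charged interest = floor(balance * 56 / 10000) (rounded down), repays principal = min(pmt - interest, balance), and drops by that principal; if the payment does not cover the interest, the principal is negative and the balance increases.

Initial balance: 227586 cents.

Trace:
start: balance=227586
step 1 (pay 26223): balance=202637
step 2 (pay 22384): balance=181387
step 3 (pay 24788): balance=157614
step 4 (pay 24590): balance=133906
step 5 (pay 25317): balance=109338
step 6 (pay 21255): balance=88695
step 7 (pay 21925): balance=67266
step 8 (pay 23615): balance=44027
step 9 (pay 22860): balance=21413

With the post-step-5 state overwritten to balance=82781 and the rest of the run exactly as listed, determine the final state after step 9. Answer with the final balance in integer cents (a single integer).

0

state after step 5 := balance=82781
step 6 (pay 21255): balance=61989
step 7 (pay 21925): balance=40411
step 8 (pay 23615): balance=17022
step 9 (pay 22860): balance=0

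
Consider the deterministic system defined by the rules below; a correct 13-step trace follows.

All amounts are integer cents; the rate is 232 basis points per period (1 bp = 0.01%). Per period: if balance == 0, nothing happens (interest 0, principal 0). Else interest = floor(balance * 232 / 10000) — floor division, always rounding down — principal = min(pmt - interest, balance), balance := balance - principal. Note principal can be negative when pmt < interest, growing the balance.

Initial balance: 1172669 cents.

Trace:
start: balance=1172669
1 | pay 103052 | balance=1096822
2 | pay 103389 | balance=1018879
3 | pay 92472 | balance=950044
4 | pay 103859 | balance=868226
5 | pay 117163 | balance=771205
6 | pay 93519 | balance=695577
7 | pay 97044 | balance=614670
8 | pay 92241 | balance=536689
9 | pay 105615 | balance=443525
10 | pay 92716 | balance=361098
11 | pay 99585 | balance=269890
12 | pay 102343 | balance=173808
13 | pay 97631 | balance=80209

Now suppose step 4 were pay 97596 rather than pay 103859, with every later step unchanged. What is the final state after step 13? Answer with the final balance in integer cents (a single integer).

(re-executing from step 4 with the substitution; state before step 4: balance=950044)
4 | pay 97596 | balance=874489
5 | pay 117163 | balance=777614
6 | pay 93519 | balance=702135
7 | pay 97044 | balance=621380
8 | pay 92241 | balance=543555
9 | pay 105615 | balance=450550
10 | pay 92716 | balance=368286
11 | pay 99585 | balance=277245
12 | pay 102343 | balance=181334
13 | pay 97631 | balance=87909

87909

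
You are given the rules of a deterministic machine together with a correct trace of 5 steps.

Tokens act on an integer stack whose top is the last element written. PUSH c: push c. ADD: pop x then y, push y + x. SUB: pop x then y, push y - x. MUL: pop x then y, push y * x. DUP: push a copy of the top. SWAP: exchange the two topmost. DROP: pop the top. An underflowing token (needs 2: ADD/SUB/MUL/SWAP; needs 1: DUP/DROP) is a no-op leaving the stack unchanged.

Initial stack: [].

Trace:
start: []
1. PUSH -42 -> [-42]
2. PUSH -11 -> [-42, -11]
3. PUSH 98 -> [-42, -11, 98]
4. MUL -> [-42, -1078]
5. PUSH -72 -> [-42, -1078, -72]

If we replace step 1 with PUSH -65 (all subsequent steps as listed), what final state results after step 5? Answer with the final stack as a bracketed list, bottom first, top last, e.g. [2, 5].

(re-executing from step 1 with the substitution; state before step 1: [])
1. PUSH -65 -> [-65]
2. PUSH -11 -> [-65, -11]
3. PUSH 98 -> [-65, -11, 98]
4. MUL -> [-65, -1078]
5. PUSH -72 -> [-65, -1078, -72]

[-65, -1078, -72]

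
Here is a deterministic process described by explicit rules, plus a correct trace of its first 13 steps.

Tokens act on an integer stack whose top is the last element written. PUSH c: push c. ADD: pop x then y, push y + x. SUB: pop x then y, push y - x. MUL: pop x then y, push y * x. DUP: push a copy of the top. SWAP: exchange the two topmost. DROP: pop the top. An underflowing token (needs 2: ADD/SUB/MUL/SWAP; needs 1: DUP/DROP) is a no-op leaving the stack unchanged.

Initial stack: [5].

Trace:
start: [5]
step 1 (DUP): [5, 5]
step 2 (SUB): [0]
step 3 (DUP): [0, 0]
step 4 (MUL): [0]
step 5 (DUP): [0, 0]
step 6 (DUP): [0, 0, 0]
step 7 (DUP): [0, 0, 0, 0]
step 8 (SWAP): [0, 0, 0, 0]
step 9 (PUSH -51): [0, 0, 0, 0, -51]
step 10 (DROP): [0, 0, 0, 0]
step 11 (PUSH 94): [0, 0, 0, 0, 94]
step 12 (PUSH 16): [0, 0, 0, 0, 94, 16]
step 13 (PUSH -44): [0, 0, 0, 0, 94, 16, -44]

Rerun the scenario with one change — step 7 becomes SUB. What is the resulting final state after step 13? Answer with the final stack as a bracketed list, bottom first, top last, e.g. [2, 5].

(re-executing from step 7 with the substitution; state before step 7: [0, 0, 0])
step 7 (SUB): [0, 0]
step 8 (SWAP): [0, 0]
step 9 (PUSH -51): [0, 0, -51]
step 10 (DROP): [0, 0]
step 11 (PUSH 94): [0, 0, 94]
step 12 (PUSH 16): [0, 0, 94, 16]
step 13 (PUSH -44): [0, 0, 94, 16, -44]

[0, 0, 94, 16, -44]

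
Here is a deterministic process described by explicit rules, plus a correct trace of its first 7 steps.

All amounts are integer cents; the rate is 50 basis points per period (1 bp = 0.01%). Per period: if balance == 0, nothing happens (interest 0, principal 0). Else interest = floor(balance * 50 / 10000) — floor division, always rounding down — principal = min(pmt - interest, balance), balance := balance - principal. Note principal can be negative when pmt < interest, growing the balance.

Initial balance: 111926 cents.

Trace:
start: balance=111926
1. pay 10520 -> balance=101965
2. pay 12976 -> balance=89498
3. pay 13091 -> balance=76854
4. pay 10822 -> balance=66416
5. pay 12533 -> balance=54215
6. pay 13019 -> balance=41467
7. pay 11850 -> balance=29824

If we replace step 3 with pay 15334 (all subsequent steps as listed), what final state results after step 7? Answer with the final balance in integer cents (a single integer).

(re-executing from step 3 with the substitution; state before step 3: balance=89498)
3. pay 15334 -> balance=74611
4. pay 10822 -> balance=64162
5. pay 12533 -> balance=51949
6. pay 13019 -> balance=39189
7. pay 11850 -> balance=27534

27534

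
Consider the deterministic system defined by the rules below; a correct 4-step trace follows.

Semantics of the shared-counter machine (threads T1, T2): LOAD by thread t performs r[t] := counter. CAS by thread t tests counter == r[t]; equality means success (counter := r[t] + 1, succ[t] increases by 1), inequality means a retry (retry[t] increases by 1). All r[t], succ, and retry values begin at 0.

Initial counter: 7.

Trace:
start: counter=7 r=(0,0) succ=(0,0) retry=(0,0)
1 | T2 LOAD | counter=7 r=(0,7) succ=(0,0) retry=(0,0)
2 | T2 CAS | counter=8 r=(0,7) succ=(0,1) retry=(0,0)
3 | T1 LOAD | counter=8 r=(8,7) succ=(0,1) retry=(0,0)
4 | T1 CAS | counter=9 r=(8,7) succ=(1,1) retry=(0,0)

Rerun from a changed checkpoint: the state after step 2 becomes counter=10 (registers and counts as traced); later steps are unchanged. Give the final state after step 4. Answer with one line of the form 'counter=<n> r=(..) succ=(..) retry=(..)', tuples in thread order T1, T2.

counter=11 r=(10,7) succ=(1,1) retry=(0,0)

state after step 2 := counter=10 r=(0,7) succ=(0,1) retry=(0,0)
3 | T1 LOAD | counter=10 r=(10,7) succ=(0,1) retry=(0,0)
4 | T1 CAS | counter=11 r=(10,7) succ=(1,1) retry=(0,0)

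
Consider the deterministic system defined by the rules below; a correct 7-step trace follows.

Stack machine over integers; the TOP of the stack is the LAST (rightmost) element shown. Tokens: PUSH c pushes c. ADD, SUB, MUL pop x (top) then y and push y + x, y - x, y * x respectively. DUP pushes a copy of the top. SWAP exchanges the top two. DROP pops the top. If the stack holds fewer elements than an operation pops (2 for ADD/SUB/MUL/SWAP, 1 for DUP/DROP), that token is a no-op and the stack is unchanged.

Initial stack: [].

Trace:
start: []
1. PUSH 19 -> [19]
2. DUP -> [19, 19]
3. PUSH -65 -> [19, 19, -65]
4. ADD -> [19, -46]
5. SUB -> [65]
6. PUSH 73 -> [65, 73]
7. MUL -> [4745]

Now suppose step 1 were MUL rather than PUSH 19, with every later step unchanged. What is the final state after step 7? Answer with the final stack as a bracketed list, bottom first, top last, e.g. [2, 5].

(re-executing from step 1 with the substitution; state before step 1: [])
1. MUL -> []
2. DUP -> []
3. PUSH -65 -> [-65]
4. ADD -> [-65]
5. SUB -> [-65]
6. PUSH 73 -> [-65, 73]
7. MUL -> [-4745]

[-4745]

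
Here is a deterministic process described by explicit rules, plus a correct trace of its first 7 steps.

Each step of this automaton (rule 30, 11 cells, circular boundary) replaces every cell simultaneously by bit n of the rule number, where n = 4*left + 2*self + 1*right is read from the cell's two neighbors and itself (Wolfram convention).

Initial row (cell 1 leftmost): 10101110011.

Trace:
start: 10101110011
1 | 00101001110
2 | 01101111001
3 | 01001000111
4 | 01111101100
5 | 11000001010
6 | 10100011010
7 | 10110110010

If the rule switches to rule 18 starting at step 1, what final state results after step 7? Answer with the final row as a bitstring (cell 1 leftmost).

00000101101

(re-executing steps 1..7 under rule 18; state before step 1: 10101110011)
1 | 00000001100
2 | 00000010010
3 | 00000101101
4 | 10001000000
5 | 01010100001
6 | 00000010010
7 | 00000101101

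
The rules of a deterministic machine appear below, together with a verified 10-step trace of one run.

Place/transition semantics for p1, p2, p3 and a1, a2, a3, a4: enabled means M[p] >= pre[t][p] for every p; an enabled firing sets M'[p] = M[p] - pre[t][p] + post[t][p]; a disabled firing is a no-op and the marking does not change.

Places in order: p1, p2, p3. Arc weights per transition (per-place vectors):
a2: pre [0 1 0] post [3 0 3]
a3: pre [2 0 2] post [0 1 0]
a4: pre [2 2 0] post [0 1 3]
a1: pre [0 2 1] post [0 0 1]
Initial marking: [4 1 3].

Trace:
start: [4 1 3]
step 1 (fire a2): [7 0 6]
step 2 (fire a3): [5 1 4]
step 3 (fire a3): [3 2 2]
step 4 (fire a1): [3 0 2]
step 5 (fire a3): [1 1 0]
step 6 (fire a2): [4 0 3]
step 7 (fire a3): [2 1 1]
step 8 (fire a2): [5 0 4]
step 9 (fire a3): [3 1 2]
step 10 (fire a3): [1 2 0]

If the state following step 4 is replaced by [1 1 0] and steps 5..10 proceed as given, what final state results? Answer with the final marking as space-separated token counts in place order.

1 2 0

state after step 4 := [1 1 0]
step 5 (fire a3): [1 1 0]
step 6 (fire a2): [4 0 3]
step 7 (fire a3): [2 1 1]
step 8 (fire a2): [5 0 4]
step 9 (fire a3): [3 1 2]
step 10 (fire a3): [1 2 0]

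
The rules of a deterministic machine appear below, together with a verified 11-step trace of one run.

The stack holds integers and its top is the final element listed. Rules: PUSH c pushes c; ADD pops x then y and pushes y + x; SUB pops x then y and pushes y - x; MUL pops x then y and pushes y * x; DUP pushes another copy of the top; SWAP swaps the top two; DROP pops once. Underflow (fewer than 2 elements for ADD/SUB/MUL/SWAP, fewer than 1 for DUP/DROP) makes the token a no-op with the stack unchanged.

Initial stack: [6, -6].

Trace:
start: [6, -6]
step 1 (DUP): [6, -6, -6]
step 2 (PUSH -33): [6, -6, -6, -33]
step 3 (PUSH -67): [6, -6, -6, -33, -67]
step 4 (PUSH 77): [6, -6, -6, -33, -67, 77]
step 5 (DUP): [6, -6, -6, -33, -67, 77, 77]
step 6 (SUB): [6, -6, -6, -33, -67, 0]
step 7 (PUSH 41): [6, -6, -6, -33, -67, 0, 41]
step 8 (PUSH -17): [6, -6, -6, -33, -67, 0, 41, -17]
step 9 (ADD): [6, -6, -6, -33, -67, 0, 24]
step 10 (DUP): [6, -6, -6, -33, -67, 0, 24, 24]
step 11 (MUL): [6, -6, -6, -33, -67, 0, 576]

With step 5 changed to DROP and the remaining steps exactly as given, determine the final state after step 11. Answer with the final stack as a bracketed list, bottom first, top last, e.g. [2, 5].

[6, -6, -6, 34, 576]

(re-executing from step 5 with the substitution; state before step 5: [6, -6, -6, -33, -67, 77])
step 5 (DROP): [6, -6, -6, -33, -67]
step 6 (SUB): [6, -6, -6, 34]
step 7 (PUSH 41): [6, -6, -6, 34, 41]
step 8 (PUSH -17): [6, -6, -6, 34, 41, -17]
step 9 (ADD): [6, -6, -6, 34, 24]
step 10 (DUP): [6, -6, -6, 34, 24, 24]
step 11 (MUL): [6, -6, -6, 34, 576]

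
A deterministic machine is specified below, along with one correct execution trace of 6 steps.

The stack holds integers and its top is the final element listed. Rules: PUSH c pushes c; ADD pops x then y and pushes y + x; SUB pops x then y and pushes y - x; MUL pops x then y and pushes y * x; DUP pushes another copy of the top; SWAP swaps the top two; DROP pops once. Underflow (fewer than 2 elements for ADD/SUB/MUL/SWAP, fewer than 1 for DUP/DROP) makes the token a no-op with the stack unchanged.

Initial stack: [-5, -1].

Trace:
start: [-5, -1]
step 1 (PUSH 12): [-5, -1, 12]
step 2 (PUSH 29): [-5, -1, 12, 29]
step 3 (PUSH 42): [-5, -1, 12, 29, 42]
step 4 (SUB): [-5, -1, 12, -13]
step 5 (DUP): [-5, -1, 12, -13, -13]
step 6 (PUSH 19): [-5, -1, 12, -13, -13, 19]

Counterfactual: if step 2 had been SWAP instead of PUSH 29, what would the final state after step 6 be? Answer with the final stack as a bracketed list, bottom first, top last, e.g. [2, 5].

[-5, 12, -43, -43, 19]

(re-executing from step 2 with the substitution; state before step 2: [-5, -1, 12])
step 2 (SWAP): [-5, 12, -1]
step 3 (PUSH 42): [-5, 12, -1, 42]
step 4 (SUB): [-5, 12, -43]
step 5 (DUP): [-5, 12, -43, -43]
step 6 (PUSH 19): [-5, 12, -43, -43, 19]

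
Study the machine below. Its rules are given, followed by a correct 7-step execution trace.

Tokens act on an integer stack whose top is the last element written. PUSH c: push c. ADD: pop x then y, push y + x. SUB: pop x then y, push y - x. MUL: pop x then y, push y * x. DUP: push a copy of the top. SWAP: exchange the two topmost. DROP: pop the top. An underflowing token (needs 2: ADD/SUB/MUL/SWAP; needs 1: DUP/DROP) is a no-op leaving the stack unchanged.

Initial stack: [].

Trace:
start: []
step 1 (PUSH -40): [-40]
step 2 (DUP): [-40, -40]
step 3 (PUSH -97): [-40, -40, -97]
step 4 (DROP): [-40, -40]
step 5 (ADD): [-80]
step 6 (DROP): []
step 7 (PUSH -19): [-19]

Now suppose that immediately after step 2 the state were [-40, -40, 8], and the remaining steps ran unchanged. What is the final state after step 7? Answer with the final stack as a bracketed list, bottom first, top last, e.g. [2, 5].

state after step 2 := [-40, -40, 8]
step 3 (PUSH -97): [-40, -40, 8, -97]
step 4 (DROP): [-40, -40, 8]
step 5 (ADD): [-40, -32]
step 6 (DROP): [-40]
step 7 (PUSH -19): [-40, -19]

[-40, -19]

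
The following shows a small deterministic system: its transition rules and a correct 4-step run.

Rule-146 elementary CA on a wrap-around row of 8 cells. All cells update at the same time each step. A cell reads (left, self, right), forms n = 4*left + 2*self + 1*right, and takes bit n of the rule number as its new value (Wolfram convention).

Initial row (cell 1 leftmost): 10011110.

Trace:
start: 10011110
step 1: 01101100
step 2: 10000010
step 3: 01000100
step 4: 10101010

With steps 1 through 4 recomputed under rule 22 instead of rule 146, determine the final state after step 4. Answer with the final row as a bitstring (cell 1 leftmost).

00000000

(re-executing steps 1..4 under rule 22; state before step 1: 10011110)
step 1: 11100000
step 2: 00010001
step 3: 10111011
step 4: 00000000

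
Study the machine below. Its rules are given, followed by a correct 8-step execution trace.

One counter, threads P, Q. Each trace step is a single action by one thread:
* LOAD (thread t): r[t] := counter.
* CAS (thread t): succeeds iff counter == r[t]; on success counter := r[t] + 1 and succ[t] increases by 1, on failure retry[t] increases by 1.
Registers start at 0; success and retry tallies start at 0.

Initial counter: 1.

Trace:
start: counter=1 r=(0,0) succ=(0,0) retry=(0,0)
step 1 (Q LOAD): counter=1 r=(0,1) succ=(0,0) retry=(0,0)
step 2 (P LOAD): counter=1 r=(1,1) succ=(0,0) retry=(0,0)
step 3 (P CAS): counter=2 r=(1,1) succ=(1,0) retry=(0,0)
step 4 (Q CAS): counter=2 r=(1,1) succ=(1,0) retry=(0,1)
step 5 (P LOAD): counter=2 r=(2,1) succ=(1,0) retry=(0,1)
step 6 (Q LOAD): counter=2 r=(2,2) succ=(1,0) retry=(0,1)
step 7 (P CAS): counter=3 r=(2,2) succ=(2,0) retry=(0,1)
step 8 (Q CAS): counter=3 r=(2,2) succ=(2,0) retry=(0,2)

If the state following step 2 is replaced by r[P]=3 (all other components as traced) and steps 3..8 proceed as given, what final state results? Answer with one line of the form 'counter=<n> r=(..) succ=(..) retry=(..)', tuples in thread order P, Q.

counter=3 r=(2,2) succ=(1,1) retry=(1,1)

state after step 2 := counter=1 r=(3,1) succ=(0,0) retry=(0,0)
step 3 (P CAS): counter=1 r=(3,1) succ=(0,0) retry=(1,0)
step 4 (Q CAS): counter=2 r=(3,1) succ=(0,1) retry=(1,0)
step 5 (P LOAD): counter=2 r=(2,1) succ=(0,1) retry=(1,0)
step 6 (Q LOAD): counter=2 r=(2,2) succ=(0,1) retry=(1,0)
step 7 (P CAS): counter=3 r=(2,2) succ=(1,1) retry=(1,0)
step 8 (Q CAS): counter=3 r=(2,2) succ=(1,1) retry=(1,1)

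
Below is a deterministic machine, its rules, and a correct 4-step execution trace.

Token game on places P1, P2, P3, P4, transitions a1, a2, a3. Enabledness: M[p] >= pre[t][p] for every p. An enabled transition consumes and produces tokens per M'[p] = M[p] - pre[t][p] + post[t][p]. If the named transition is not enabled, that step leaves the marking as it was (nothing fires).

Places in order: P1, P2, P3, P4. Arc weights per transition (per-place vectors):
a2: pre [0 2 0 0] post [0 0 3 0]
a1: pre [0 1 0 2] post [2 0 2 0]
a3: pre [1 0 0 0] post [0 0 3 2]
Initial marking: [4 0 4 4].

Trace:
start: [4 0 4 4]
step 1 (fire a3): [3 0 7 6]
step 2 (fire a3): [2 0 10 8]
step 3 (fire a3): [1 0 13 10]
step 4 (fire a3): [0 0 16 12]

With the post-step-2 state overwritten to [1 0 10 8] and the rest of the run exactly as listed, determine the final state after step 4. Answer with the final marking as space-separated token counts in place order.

0 0 13 10

state after step 2 := [1 0 10 8]
step 3 (fire a3): [0 0 13 10]
step 4 (fire a3): [0 0 13 10]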